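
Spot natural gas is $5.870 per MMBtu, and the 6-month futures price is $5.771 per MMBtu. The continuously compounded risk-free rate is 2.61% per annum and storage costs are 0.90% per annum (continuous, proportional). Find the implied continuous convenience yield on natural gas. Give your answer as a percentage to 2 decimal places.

6.91%

F = S·e^((r+u−y)T) ⇒ (r+u−y) = ln(F/S)/T
ln(5.771/5.870) = -0.017009; /T ⇒ -0.034018
y = r + u − ln(F/S)/T = 0.0261 + 0.0090 + 0.034018 = 0.069118
y = 6.91%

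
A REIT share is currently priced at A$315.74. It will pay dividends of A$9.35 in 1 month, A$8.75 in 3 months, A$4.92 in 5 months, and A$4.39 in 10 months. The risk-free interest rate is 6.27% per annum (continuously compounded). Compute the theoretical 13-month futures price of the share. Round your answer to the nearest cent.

A$309.17

PV(dividends) I = 9.35·e^(−0.0627·1/12) + 8.75·e^(−0.0627·3/12) + 4.92·e^(−0.0627·5/12) + 4.39·e^(−0.0627·10/12)
I = 9.3013 + 8.6139 + 4.7931 + 4.1665 = 26.8748
F = (S − I)·e^(rT) = (315.74 − 26.8748) · e^(0.0627·13/12)
= 288.8652 · e^0.067925 = 288.8652 × 1.070285 = A$309.17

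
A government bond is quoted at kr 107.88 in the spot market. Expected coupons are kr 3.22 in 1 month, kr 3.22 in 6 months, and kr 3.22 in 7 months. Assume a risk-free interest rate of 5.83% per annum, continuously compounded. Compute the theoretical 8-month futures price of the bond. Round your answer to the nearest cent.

kr 102.34

PV(coupons) I = 3.22·e^(−0.0583·1/12) + 3.22·e^(−0.0583·6/12) + 3.22·e^(−0.0583·7/12)
I = 3.2044 + 3.1275 + 3.1123 = 9.4442
F = (S − I)·e^(rT) = (107.88 − 9.4442) · e^(0.0583·8/12)
= 98.4358 · e^0.038867 = 98.4358 × 1.039632 = kr 102.34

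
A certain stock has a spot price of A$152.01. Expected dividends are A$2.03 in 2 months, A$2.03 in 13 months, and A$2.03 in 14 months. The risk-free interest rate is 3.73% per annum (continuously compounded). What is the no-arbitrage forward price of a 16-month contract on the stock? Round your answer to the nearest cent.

A$153.55

PV(dividends) I = 2.03·e^(−0.0373·2/12) + 2.03·e^(−0.0373·13/12) + 2.03·e^(−0.0373·14/12)
I = 2.0174 + 1.9496 + 1.9436 = 5.9106
F = (S − I)·e^(rT) = (152.01 − 5.9106) · e^(0.0373·16/12)
= 146.0994 · e^0.049733 = 146.0994 × 1.050990 = A$153.55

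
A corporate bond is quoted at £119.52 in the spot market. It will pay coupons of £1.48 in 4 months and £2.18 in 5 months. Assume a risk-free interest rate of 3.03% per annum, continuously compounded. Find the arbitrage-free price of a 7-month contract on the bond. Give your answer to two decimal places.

PV(coupons) I = 1.48·e^(−0.0303·4/12) + 2.18·e^(−0.0303·5/12)
I = 1.4651 + 2.1527 = 3.6178
F = (S − I)·e^(rT) = (119.52 − 3.6178) · e^(0.0303·7/12)
= 115.9022 · e^0.017675 = 115.9022 × 1.017832 = £117.97

£117.97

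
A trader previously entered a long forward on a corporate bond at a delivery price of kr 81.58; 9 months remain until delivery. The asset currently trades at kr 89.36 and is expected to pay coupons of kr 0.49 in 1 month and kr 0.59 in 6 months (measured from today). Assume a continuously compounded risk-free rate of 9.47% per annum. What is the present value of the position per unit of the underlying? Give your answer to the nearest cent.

PV(remaining coupons) I = 0.49·e^(−0.0947·1/12) + 0.59·e^(−0.0947·6/12) = 1.0489
Current forward F = (S − I)·e^(rT) = (89.36 − 1.0489)·e^(0.0947·9/12) = 88.3111 × 1.073608 = 94.8115
Value (long) = (F − K)·e^(−rT) = (94.8115 − 81.58) × 0.931439 = 12.3243
Value = kr 12.32

kr 12.32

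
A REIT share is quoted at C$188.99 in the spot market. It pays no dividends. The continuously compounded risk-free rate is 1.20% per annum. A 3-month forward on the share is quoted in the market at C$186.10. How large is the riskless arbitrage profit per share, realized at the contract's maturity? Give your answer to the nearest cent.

C$3.46 per share

Fair forward: F* = S·e^(carry·T), with carry = r = 0.0120
F* = 188.99 · e^(0.0120 × 3/12) = 188.99 · e^0.003000 = 188.99 × 1.003005 = C$189.5579
Market C$186.10 < fair C$189.5579: forward underpriced → reverse cash-and-carry (short spot, go long the forward).
At maturity, profit = |F_mkt − F*| = |186.10 − 189.5579| = C$3.46 per share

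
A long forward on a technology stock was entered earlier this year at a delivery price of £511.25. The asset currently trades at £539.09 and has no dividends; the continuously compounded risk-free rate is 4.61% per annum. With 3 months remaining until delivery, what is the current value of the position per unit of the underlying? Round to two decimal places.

Current fair forward for the remaining 3 months: F = S·e^(r·T), r = 0.0461
F = 539.09 · e^(0.0461 × 3/12) = 539.09 × 1.011592 = 545.3391
Value of long forward = (F − K)·e^(−rT) = (545.3391 − 511.25) · e^(−0.0461·3/12)
= 34.0891 × 0.988541 = 33.70

£33.70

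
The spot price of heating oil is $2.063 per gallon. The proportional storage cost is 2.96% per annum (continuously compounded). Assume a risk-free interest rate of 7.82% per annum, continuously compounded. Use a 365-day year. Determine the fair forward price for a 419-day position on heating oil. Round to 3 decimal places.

$2.335 per gallon

Net carry = r + u − y = 0.0782 + 0.0296 − 0.0000 = 0.1078
F = S·e^((r+u−y)T) = 2.063 · e^(0.1078 × 419/365) = 2.063 · e^0.123748
= 2.063 × 1.131731 = $2.335 per gallon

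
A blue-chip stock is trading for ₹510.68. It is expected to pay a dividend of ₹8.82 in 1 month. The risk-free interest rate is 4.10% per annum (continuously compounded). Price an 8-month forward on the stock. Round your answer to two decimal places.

PV(dividends) I = 8.82·e^(−0.0410·1/12)
I = 8.7899
F = (S − I)·e^(rT) = (510.68 − 8.7899) · e^(0.0410·8/12)
= 501.8901 · e^0.027333 = 501.8901 × 1.027710 = ₹515.80

₹515.80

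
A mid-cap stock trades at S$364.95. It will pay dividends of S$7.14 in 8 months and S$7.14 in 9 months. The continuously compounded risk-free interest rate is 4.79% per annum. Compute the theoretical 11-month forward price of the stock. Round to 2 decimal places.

S$366.91

PV(dividends) I = 7.14·e^(−0.0479·8/12) + 7.14·e^(−0.0479·9/12)
I = 6.9156 + 6.8880 = 13.8036
F = (S − I)·e^(rT) = (364.95 − 13.8036) · e^(0.0479·11/12)
= 351.1464 · e^0.043908 = 351.1464 × 1.044886 = S$366.91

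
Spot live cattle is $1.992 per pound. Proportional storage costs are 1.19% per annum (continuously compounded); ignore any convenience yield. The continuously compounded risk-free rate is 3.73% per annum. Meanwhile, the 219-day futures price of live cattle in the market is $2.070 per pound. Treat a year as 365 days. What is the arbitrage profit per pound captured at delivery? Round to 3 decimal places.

Fair futures: F* = S·e^(carry·T), with carry = (r + u) = 0.0373 + 0.0119 = 0.0492
F* = 1.992 · e^(0.0492 × 219/365) = 1.992 · e^0.029520 = 1.992 × 1.029960 = $2.0517
Market $2.070 > fair $2.0517: forward overpriced → cash-and-carry (buy spot, short the forward).
At maturity, profit = |F_mkt − F*| = |2.070 − 2.0517| = $0.018 per pound

$0.018 per pound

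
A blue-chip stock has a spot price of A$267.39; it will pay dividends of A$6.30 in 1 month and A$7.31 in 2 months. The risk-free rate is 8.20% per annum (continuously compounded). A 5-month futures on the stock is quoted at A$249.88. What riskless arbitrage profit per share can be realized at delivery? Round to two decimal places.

PV(dividends) I = 6.30·e^(−0.0820·1/12) + 7.31·e^(−0.0820·2/12) = 13.4679
Fair futures F* = (S − I)·e^(rT) = (267.39 − 13.4679)·e^0.034167 = 253.9221 × 1.034757 = 262.7477
Market A$249.88 < fair 262.7477: forward underpriced → reverse cash-and-carry (short the stock, invest proceeds at r, pay the dividends, go long the forward).
Profit at T = |F_mkt − F*| = |249.88 − 262.7477| = A$12.87 per share

A$12.87 per share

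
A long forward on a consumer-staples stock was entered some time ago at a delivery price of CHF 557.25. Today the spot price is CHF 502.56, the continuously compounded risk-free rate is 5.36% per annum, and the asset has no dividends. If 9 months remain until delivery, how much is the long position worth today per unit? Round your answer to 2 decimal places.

Current fair forward for the remaining 9 months: F = S·e^(r·T), r = 0.0536
F = 502.56 · e^(0.0536 × 9/12) = 502.56 × 1.041019 = 523.1745
Value of long forward = (F − K)·e^(−rT) = (523.1745 − 557.25) · e^(−0.0536·9/12)
= -34.0755 × 0.960597 = -32.73

-CHF 32.73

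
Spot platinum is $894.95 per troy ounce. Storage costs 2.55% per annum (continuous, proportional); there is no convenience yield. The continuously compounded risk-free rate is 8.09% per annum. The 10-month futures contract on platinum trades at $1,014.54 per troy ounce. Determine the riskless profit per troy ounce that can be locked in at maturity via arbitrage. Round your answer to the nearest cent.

$36.61 per troy ounce

Fair futures: F* = S·e^(carry·T), with carry = (r + u) = 0.0809 + 0.0255 = 0.1064
F* = 894.95 · e^(0.1064 × 10/12) = 894.95 · e^0.088667 = 894.95 × 1.092717 = $977.9271
Market $1014.54 > fair $977.9271: forward overpriced → cash-and-carry (buy spot, short the forward).
At maturity, profit = |F_mkt − F*| = |1014.54 − 977.9271| = $36.61 per troy ounce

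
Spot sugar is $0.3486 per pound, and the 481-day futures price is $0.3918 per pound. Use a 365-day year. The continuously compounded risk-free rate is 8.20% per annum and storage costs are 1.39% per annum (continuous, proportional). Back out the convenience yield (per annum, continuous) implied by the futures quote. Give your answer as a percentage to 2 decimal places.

0.72%

F = S·e^((r+u−y)T) ⇒ (r+u−y) = ln(F/S)/T
ln(0.3918/0.3486) = 0.116826; /T ⇒ 0.088652
y = r + u − ln(F/S)/T = 0.0820 + 0.0139 − 0.088652 = 0.007248
y = 0.72%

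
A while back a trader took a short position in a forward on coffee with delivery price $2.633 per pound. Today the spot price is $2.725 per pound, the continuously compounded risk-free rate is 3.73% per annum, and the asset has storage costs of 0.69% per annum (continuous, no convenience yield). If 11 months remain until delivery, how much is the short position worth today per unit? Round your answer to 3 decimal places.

Current fair forward for the remaining 11 months: F = S·e^((r + u)·T), (r + u) = 0.0373 + 0.0069 = 0.0442
F = 2.725 · e^(0.0442 × 11/12) = 2.725 × 1.041349 = 2.8377
Value of long forward = (F − K)·e^(−rT) = (2.8377 − 2.633) · e^(−0.0373·11/12)
= 0.2047 × 0.966386 = 0.198
Short position value = −(long value) = -$0.198

-$0.198 per pound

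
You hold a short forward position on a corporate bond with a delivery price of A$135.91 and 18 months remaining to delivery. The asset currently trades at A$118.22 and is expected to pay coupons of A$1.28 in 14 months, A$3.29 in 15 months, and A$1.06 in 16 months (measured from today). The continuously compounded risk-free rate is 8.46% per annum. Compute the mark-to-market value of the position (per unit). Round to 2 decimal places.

PV(remaining coupons) I = 1.28·e^(−0.0846·14/12) + 3.29·e^(−0.0846·15/12) + 1.06·e^(−0.0846·16/12) = 5.0665
Current forward F = (S − I)·e^(rT) = (118.22 − 5.0665)·e^(0.0846·18/12) = 113.1535 × 1.135303 = 128.4635
Value (long) = (F − K)·e^(−rT) = (128.4635 − 135.91) × 0.880822 = -6.5590
Short position value = −(long value) = A$6.56

A$6.56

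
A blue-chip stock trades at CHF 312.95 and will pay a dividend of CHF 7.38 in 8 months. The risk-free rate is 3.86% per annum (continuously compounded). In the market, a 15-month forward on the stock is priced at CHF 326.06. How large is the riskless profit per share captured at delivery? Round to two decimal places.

PV(dividends) I = 7.38·e^(−0.0386·8/12) = 7.1925
Fair forward F* = (S − I)·e^(rT) = (312.95 − 7.1925)·e^0.048250 = 305.7575 × 1.049433 = 320.8720
Market CHF 326.06 > fair 320.8720: forward overpriced → cash-and-carry (borrow at r, buy the stock and collect the dividends, short the forward).
Profit at T = |F_mkt − F*| = |326.06 − 320.8720| = CHF 5.19 per share

CHF 5.19 per share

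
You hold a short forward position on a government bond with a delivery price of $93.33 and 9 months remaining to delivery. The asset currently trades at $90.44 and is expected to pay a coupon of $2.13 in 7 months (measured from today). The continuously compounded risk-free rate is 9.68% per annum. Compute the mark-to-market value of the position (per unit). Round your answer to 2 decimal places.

-$1.63

PV(remaining coupons) I = 2.13·e^(−0.0968·7/12) = 2.0131
Current forward F = (S − I)·e^(rT) = (90.44 − 2.0131)·e^(0.0968·9/12) = 88.4269 × 1.075300 = 95.0854
Value (long) = (F − K)·e^(−rT) = (95.0854 − 93.33) × 0.929973 = 1.6325
Short position value = −(long value) = -$1.63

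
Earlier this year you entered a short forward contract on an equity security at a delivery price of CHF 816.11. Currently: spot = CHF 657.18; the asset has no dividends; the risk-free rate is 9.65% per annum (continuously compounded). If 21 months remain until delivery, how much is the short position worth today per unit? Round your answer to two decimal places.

CHF 32.12

Current fair forward for the remaining 21 months: F = S·e^(r·T), r = 0.0965
F = 657.18 · e^(0.0965 × 21/12) = 657.18 × 1.183972 = 778.0827
Value of long forward = (F − K)·e^(−rT) = (778.0827 − 816.11) · e^(−0.0965·21/12)
= -38.0273 × 0.844614 = -32.12
Short position value = −(long value) = CHF 32.12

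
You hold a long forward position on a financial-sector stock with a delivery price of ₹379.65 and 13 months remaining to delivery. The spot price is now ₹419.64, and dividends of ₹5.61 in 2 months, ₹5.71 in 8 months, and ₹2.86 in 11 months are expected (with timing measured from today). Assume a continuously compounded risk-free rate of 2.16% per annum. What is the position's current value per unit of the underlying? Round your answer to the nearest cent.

PV(remaining dividends) I = 5.61·e^(−0.0216·2/12) + 5.71·e^(−0.0216·8/12) + 2.86·e^(−0.0216·11/12) = 14.0221
Current forward F = (S − I)·e^(rT) = (419.64 − 14.0221)·e^(0.0216·13/12) = 405.6179 × 1.023676 = 415.2213
Value (long) = (F − K)·e^(−rT) = (415.2213 − 379.65) × 0.976872 = 34.7486
Value = ₹34.75

₹34.75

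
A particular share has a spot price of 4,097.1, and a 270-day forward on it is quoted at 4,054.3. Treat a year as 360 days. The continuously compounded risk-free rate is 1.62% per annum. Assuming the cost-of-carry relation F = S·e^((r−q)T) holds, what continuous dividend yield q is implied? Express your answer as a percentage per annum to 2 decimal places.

From F = S·e^((r−q)T): (r − q) = ln(F/S)/T
ln(4054.3/4097.1) = ln(0.989554) = -0.010501
(r − q) = -0.010501 / (270/360) = -0.014001
q = r − ln(F/S)/T = 0.0162 + 0.014001 = 0.030201
q = 3.02%

3.02%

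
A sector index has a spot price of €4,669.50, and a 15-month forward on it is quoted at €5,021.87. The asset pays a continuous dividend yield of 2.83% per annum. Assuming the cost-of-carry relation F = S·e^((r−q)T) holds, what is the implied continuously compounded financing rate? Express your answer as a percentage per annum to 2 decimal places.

From F = S·e^((r−q)T): (r − q) = ln(F/S)/T
ln(5021.87/4669.50) = ln(1.075462) = 0.072750
(r − q) = 0.072750 / (15/12) = 0.058200
r = ln(F/S)/T + q = 0.058200 + 0.0283 = 0.086500
r = 8.65%

8.65%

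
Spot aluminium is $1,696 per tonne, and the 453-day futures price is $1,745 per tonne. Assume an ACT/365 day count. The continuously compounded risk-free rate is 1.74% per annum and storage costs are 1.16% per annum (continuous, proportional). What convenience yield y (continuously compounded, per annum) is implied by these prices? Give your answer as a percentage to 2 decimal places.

0.61%

F = S·e^((r+u−y)T) ⇒ (r+u−y) = ln(F/S)/T
ln(1745/1696) = 0.028482; /T ⇒ 0.022949
y = r + u − ln(F/S)/T = 0.0174 + 0.0116 − 0.022949 = 0.006051
y = 0.61%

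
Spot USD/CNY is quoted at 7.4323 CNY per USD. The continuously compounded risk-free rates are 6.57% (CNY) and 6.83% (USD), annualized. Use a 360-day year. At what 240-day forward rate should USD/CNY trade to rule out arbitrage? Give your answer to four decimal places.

F = S·e^((r_CNY − r_USD)T) = 7.4323 · e^((0.0657 − 0.0683) × 240/360)
= 7.4323 · e^-0.001733 = 7.4323 × 0.998269
F = 7.4194 CNY per USD

7.4194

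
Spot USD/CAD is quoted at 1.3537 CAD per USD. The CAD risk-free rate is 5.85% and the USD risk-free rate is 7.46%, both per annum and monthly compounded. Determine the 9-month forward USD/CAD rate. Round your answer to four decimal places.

1.3375

By covered interest parity, F = S · (1+r_CAD/12)^(12T) / (1+r_USD/12)^(12T)
= 1.3537 × 1.044740 / 1.057362 = 1.3537 × 0.988063
F = 1.3375 CAD per USD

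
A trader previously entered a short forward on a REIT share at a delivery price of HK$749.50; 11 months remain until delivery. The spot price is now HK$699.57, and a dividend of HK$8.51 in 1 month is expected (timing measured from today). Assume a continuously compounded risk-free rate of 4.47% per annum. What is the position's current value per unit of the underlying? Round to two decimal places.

HK$28.32

PV(remaining dividends) I = 8.51·e^(−0.0447·1/12) = 8.4784
Current forward F = (S − I)·e^(rT) = (699.57 − 8.4784)·e^(0.0447·11/12) = 691.0916 × 1.041826 = 719.9972
Value (long) = (F − K)·e^(−rT) = (719.9972 − 749.50) × 0.959853 = -28.3184
Short position value = −(long value) = HK$28.32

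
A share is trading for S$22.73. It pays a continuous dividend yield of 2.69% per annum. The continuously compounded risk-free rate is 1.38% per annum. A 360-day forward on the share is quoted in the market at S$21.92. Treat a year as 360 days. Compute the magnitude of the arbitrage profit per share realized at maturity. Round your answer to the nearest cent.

S$0.51 per share

Fair forward: F* = S·e^(carry·T), with carry = (r − q) = 0.0138 − 0.0269 = -0.0131
F* = 22.73 · e^(-0.0131 × 360/360) = 22.73 · e^-0.013100 = 22.73 × 0.986985 = S$22.4342
Market S$21.92 < fair S$22.4342: forward underpriced → reverse cash-and-carry (short spot, go long the forward).
At maturity, profit = |F_mkt − F*| = |21.92 − 22.4342| = S$0.51 per share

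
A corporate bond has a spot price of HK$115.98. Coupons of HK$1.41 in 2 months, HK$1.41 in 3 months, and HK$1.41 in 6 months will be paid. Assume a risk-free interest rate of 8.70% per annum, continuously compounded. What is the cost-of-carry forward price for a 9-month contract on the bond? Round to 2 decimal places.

PV(coupons) I = 1.41·e^(−0.0870·2/12) + 1.41·e^(−0.0870·3/12) + 1.41·e^(−0.0870·6/12)
I = 1.3897 + 1.3797 + 1.3500 = 4.1194
F = (S − I)·e^(rT) = (115.98 − 4.1194) · e^(0.0870·9/12)
= 111.8606 · e^0.065250 = 111.8606 × 1.067426 = HK$119.40

HK$119.40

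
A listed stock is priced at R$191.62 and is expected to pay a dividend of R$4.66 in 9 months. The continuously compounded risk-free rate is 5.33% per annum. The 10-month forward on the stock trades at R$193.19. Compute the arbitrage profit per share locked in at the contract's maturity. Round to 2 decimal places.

R$2.45 per share

PV(dividends) I = 4.66·e^(−0.0533·9/12) = 4.4774
Fair forward F* = (S − I)·e^(rT) = (191.62 − 4.4774)·e^0.044417 = 187.1426 × 1.045418 = 195.6422
Market R$193.19 < fair 195.6422: forward underpriced → reverse cash-and-carry (short the stock, invest proceeds at r, pay the dividends, go long the forward).
Profit at T = |F_mkt − F*| = |193.19 − 195.6422| = R$2.45 per share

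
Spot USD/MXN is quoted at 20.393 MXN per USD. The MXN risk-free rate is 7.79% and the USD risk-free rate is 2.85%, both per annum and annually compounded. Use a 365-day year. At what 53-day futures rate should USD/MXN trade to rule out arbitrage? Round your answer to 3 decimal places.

20.532

By covered interest parity, F = S · (1+r_MXN)^T / (1+r_USD)^T
= 20.393 × 1.010952 / 1.004089 = 20.393 × 1.006835
F = 20.532 MXN per USD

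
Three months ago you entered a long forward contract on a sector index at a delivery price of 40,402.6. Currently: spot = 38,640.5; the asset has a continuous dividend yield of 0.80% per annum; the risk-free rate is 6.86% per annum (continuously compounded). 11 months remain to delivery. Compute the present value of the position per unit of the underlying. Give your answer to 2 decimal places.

Current fair forward for the remaining 11 months: F = S·e^((r − q)·T), (r − q) = 0.0686 − 0.0080 = 0.0606
F = 38640.5 · e^(0.0606 × 11/12) = 38640.5 × 1.05712187 = 40847.7176
Value of long forward = (F − K)·e^(−rT) = (40847.7176 − 40402.6) · e^(−0.0686·11/12)
= 445.1176 × 0.93905302 = 417.99

417.99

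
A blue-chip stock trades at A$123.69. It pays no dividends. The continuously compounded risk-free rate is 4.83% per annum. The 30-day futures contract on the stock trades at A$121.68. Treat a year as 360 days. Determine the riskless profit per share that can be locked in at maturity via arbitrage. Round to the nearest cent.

A$2.51 per share

Fair futures: F* = S·e^(carry·T), with carry = r = 0.0483
F* = 123.69 · e^(0.0483 × 30/360) = 123.69 · e^0.004025 = 123.69 × 1.004033 = A$124.1888
Market A$121.68 < fair A$124.1888: forward underpriced → reverse cash-and-carry (short spot, go long the forward).
At maturity, profit = |F_mkt − F*| = |121.68 − 124.1888| = A$2.51 per share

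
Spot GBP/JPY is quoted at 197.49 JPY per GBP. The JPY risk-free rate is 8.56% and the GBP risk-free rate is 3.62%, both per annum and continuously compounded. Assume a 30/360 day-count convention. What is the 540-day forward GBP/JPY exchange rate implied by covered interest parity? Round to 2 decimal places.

212.68

F = S·e^((r_JPY − r_GBP)T) = 197.49 · e^((0.0856 − 0.0362) × 540/360)
= 197.49 · e^0.074100 = 197.49 × 1.076914
F = 212.68 JPY per GBP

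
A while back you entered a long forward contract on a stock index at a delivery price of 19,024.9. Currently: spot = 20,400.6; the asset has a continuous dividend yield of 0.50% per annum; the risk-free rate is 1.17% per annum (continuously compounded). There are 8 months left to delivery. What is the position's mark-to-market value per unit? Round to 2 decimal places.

1455.63

Current fair forward for the remaining 8 months: F = S·e^((r − q)·T), (r − q) = 0.0117 − 0.0050 = 0.0067
F = 20400.6 · e^(0.0067 × 8/12) = 20400.6 × 1.00447666 = 20491.9265
Value of long forward = (F − K)·e^(−rT) = (20491.9265 − 19024.9) · e^(−0.0117·8/12)
= 1467.0265 × 0.99223034 = 1455.63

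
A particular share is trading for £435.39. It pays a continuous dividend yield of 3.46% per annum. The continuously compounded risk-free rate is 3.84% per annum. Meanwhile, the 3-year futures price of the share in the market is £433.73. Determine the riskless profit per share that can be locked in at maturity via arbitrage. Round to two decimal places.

£6.65 per share

Fair futures: F* = S·e^(carry·T), with carry = (r − q) = 0.0384 − 0.0346 = 0.0038
F* = 435.39 · e^(0.0038 × 3) = 435.39 · e^0.011400 = 435.39 × 1.011465 = £440.3817
Market £433.73 < fair £440.3817: forward underpriced → reverse cash-and-carry (short spot, go long the forward).
At maturity, profit = |F_mkt − F*| = |433.73 − 440.3817| = £6.65 per share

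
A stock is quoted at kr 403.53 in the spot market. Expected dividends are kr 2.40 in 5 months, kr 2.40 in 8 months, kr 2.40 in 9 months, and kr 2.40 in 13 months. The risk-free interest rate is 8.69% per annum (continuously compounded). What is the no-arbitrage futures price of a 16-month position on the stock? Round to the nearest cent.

PV(dividends) I = 2.40·e^(−0.0869·5/12) + 2.40·e^(−0.0869·8/12) + 2.40·e^(−0.0869·9/12) + 2.40·e^(−0.0869·13/12)
I = 2.3147 + 2.2649 + 2.2486 + 2.1844 = 9.0126
F = (S − I)·e^(rT) = (403.53 − 9.0126) · e^(0.0869·16/12)
= 394.5174 · e^0.115867 = 394.5174 × 1.122847 = kr 442.98

kr 442.98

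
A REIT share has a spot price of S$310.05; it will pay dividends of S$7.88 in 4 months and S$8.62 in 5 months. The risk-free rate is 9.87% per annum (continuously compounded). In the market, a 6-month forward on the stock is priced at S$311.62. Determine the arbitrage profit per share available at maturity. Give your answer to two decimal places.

S$2.59 per share

PV(dividends) I = 7.88·e^(−0.0987·4/12) + 8.62·e^(−0.0987·5/12) = 15.8977
Fair forward F* = (S − I)·e^(rT) = (310.05 − 15.8977)·e^0.049350 = 294.1523 × 1.050588 = 309.0329
Market S$311.62 > fair 309.0329: forward overpriced → cash-and-carry (borrow at r, buy the stock and collect the dividends, short the forward).
Profit at T = |F_mkt − F*| = |311.62 − 309.0329| = S$2.59 per share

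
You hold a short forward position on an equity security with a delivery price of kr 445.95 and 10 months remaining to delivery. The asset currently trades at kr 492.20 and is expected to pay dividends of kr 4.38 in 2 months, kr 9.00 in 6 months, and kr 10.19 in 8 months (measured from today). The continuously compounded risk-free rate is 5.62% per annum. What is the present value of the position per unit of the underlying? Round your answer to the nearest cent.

PV(remaining dividends) I = 4.38·e^(−0.0562·2/12) + 9.00·e^(−0.0562·6/12) + 10.19·e^(−0.0562·8/12) = 22.9051
Current forward F = (S − I)·e^(rT) = (492.20 − 22.9051)·e^(0.0562·10/12) = 469.2949 × 1.047947 = 491.7962
Value (long) = (F − K)·e^(−rT) = (491.7962 − 445.95) × 0.954246 = 43.7486
Short position value = −(long value) = -kr 43.75

-kr 43.75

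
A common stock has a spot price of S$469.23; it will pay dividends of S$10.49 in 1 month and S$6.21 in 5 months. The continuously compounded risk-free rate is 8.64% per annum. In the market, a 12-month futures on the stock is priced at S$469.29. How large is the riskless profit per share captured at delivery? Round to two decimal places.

PV(dividends) I = 10.49·e^(−0.0864·1/12) + 6.21·e^(−0.0864·5/12) = 16.4052
Fair futures F* = (S − I)·e^(rT) = (469.23 − 16.4052)·e^0.086400 = 452.8248 × 1.090242 = 493.6886
Market S$469.29 < fair 493.6886: forward underpriced → reverse cash-and-carry (short the stock, invest proceeds at r, pay the dividends, go long the forward).
Profit at T = |F_mkt − F*| = |469.29 − 493.6886| = S$24.40 per share

S$24.40 per share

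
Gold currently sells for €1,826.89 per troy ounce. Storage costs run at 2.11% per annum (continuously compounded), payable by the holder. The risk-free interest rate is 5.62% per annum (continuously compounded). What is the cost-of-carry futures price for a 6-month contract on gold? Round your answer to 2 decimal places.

€1,898.88 per troy ounce

Net carry = r + u − y = 0.0562 + 0.0211 − 0.0000 = 0.0773
F = S·e^((r+u−y)T) = 1826.89 · e^(0.0773 × 6/12) = 1826.89 · e^0.03865000
= 1826.89 × 1.03940663 = €1,898.88 per troy ounce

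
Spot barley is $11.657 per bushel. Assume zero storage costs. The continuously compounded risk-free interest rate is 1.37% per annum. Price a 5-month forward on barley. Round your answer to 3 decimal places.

$11.724 per bushel

F = S·e^(rT) = 11.657 · e^(0.0137 × 5/12) = 11.657 · e^0.005708
= 11.657 × 1.005724 = $11.724 per bushel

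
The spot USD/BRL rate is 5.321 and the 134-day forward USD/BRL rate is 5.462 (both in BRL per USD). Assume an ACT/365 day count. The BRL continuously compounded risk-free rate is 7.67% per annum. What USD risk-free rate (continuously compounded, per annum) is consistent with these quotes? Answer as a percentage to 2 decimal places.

0.55%

F = S·e^((r_BRL − r_USD)T) ⇒ r_USD = r_BRL − ln(F/S)/T
ln(5.462/5.321) = 0.026154; /(134/365) = 0.071240
r_USD = 0.0767 − 0.071240 = 0.005460
r_USD = 0.55%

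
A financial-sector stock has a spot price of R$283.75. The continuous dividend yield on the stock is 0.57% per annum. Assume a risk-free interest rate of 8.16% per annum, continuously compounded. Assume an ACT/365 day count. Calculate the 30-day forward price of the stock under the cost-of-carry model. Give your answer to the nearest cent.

F = S·e^((r − q)T) = 283.75 · e^((0.0816 − 0.0057) × 30/365)
= 283.75 · e^0.006238 = 283.75 × 1.006257
F = R$285.53

R$285.53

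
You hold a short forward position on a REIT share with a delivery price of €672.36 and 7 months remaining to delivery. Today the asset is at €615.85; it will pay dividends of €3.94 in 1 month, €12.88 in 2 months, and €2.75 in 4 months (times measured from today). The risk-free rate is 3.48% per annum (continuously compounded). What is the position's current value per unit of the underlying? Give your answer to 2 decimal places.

€62.45

PV(remaining dividends) I = 3.94·e^(−0.0348·1/12) + 12.88·e^(−0.0348·2/12) + 2.75·e^(−0.0348·4/12) = 19.4524
Current forward F = (S − I)·e^(rT) = (615.85 − 19.4524)·e^(0.0348·7/12) = 596.3976 × 1.020507 = 608.6279
Value (long) = (F − K)·e^(−rT) = (608.6279 − 672.36) × 0.979905 = -62.4514
Short position value = −(long value) = €62.45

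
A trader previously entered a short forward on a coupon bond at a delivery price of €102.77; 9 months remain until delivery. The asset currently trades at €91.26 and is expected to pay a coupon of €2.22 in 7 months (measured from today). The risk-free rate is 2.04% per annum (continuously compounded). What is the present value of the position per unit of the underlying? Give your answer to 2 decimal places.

PV(remaining coupons) I = 2.22·e^(−0.0204·7/12) = 2.1937
Current forward F = (S − I)·e^(rT) = (91.26 − 2.1937)·e^(0.0204·9/12) = 89.0663 × 1.015418 = 90.4395
Value (long) = (F − K)·e^(−rT) = (90.4395 − 102.77) × 0.984816 = -12.1433
Short position value = −(long value) = €12.14

€12.14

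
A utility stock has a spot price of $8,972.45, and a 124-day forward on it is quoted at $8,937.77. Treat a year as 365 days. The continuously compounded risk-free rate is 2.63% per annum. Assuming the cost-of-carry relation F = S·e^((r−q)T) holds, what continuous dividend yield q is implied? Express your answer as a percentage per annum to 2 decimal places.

3.77%

From F = S·e^((r−q)T): (r − q) = ln(F/S)/T
ln(8937.77/8972.45) = ln(0.996135) = -0.003872
(r − q) = -0.003872 / (124/365) = -0.011397
q = r − ln(F/S)/T = 0.0263 + 0.011397 = 0.037697
q = 3.77%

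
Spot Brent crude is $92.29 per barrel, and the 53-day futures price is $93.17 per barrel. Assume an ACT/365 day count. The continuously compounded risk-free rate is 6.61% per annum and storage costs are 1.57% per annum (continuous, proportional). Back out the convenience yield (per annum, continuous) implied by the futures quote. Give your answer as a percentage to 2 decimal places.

F = S·e^((r+u−y)T) ⇒ (r+u−y) = ln(F/S)/T
ln(93.17/92.29) = 0.009490; /T ⇒ 0.065356
y = r + u − ln(F/S)/T = 0.0661 + 0.0157 − 0.065356 = 0.016444
y = 1.64%

1.64%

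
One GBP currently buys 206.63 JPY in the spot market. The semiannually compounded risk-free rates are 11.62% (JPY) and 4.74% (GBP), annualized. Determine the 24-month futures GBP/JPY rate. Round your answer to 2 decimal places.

235.84

By covered interest parity, F = S · (1+r_JPY/2)^(2T) / (1+r_GBP/2)^(2T)
= 206.63 × 1.253450 / 1.098224 = 206.63 × 1.141343
F = 235.84 JPY per GBP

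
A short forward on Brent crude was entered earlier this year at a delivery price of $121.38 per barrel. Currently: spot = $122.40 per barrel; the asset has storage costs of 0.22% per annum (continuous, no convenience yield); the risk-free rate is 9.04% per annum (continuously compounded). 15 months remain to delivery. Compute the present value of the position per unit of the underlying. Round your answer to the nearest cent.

-$14.33 per barrel

Current fair forward for the remaining 15 months: F = S·e^((r + u)·T), (r + u) = 0.0904 + 0.0022 = 0.0926
F = 122.40 · e^(0.0926 × 15/12) = 122.40 × 1.122715 = 137.4203
Value of long forward = (F − K)·e^(−rT) = (137.4203 − 121.38) · e^(−0.0904·15/12)
= 16.0403 × 0.893151 = 14.33
Short position value = −(long value) = -$14.33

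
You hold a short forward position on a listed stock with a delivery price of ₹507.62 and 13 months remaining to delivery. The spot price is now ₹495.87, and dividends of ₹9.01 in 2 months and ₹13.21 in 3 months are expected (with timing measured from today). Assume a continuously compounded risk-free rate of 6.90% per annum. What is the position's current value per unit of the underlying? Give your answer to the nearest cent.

PV(remaining dividends) I = 9.01·e^(−0.0690·2/12) + 13.21·e^(−0.0690·3/12) = 21.8911
Current forward F = (S − I)·e^(rT) = (495.87 − 21.8911)·e^(0.0690·13/12) = 473.9789 × 1.077615 = 510.7668
Value (long) = (F − K)·e^(−rT) = (510.7668 − 507.62) × 0.927975 = 2.9202
Short position value = −(long value) = -₹2.92

-₹2.92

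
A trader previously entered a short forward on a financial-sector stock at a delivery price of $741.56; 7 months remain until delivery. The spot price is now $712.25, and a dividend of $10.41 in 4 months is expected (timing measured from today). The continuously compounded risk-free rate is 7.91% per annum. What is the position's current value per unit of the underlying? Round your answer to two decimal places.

PV(remaining dividends) I = 10.41·e^(−0.0791·4/12) = 10.1391
Current forward F = (S − I)·e^(rT) = (712.25 − 10.1391)·e^(0.0791·7/12) = 702.1109 × 1.047223 = 735.2667
Value (long) = (F − K)·e^(−rT) = (735.2667 − 741.56) × 0.954907 = -6.0095
Short position value = −(long value) = $6.01

$6.01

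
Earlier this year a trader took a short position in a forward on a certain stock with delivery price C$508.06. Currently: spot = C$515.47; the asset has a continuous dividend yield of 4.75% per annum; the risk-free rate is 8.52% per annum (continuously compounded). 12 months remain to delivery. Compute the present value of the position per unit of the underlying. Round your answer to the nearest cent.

-C$24.99

Current fair forward for the remaining 12 months: F = S·e^((r − q)·T), (r − q) = 0.0852 − 0.0475 = 0.0377
F = 515.47 · e^(0.0377 × 12/12) = 515.47 × 1.038420 = 535.2744
Value of long forward = (F − K)·e^(−rT) = (535.2744 − 508.06) · e^(−0.0852·12/12)
= 27.2144 × 0.918329 = 24.99
Short position value = −(long value) = -C$24.99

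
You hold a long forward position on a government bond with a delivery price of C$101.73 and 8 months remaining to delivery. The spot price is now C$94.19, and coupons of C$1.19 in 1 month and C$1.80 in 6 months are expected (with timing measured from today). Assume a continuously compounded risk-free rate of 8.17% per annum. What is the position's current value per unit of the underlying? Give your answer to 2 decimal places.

-C$5.06

PV(remaining coupons) I = 1.19·e^(−0.0817·1/12) + 1.80·e^(−0.0817·6/12) = 2.9099
Current forward F = (S − I)·e^(rT) = (94.19 − 2.9099)·e^(0.0817·8/12) = 91.2801 × 1.055977 = 96.3897
Value (long) = (F − K)·e^(−rT) = (96.3897 − 101.73) × 0.946990 = -5.0572
Value = -C$5.06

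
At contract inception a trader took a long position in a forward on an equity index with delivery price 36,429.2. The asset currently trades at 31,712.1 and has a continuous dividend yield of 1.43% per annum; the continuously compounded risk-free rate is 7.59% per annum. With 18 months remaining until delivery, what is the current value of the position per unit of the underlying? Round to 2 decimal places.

-1470.00

Current fair forward for the remaining 18 months: F = S·e^((r − q)·T), (r − q) = 0.0759 − 0.0143 = 0.0616
F = 31712.1 · e^(0.0616 × 18/12) = 31712.1 × 1.09680346 = 34781.9410
Value of long forward = (F − K)·e^(−rT) = (34781.9410 − 36429.2) · e^(−0.0759·18/12)
= -1647.2590 × 0.89239180 = -1470.00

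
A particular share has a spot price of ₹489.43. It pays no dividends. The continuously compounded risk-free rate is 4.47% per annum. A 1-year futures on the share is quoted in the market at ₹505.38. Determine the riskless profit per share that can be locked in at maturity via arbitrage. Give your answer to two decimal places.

Fair futures: F* = S·e^(carry·T), with carry = r = 0.0447
F* = 489.43 · e^(0.0447 × 1) = 489.43 · e^0.044700 = 489.43 × 1.045714 = ₹511.8038
Market ₹505.38 < fair ₹511.8038: forward underpriced → reverse cash-and-carry (short spot, go long the forward).
At maturity, profit = |F_mkt − F*| = |505.38 − 511.8038| = ₹6.42 per share

₹6.42 per share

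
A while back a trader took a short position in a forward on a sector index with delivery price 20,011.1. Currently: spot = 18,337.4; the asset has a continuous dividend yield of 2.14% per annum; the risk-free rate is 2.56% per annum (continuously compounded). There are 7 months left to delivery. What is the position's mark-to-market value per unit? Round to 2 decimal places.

Current fair forward for the remaining 7 months: F = S·e^((r − q)·T), (r − q) = 0.0256 − 0.0214 = 0.0042
F = 18337.4 · e^(0.0042 × 7/12) = 18337.4 × 1.00245300 = 18382.3816
Value of long forward = (F − K)·e^(−rT) = (18382.3816 − 20011.1) · e^(−0.0256·7/12)
= -1628.7184 × 0.98517762 = -1604.58
Short position value = −(long value) = 1604.58

1604.58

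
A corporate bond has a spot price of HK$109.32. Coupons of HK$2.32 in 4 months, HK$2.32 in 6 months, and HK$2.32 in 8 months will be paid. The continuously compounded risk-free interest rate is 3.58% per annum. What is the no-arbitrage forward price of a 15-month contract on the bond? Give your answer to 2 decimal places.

PV(coupons) I = 2.32·e^(−0.0358·4/12) + 2.32·e^(−0.0358·6/12) + 2.32·e^(−0.0358·8/12)
I = 2.2925 + 2.2788 + 2.2653 = 6.8366
F = (S − I)·e^(rT) = (109.32 − 6.8366) · e^(0.0358·15/12)
= 102.4834 · e^0.044750 = 102.4834 × 1.045766 = HK$107.17

HK$107.17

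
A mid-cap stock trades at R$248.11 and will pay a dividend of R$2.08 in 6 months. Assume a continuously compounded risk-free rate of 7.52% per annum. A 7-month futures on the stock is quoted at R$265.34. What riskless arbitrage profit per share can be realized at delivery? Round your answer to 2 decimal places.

PV(dividends) I = 2.08·e^(−0.0752·6/12) = 2.0032
Fair futures F* = (S − I)·e^(rT) = (248.11 − 2.0032)·e^0.043867 = 246.1068 × 1.044843 = 257.1430
Market R$265.34 > fair 257.1430: forward overpriced → cash-and-carry (borrow at r, buy the stock and collect the dividends, short the forward).
Profit at T = |F_mkt − F*| = |265.34 − 257.1430| = R$8.20 per share

R$8.20 per share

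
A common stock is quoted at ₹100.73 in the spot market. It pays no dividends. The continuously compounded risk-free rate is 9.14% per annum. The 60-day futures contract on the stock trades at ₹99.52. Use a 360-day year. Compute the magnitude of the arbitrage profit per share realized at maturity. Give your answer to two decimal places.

₹2.76 per share

Fair futures: F* = S·e^(carry·T), with carry = r = 0.0914
F* = 100.73 · e^(0.0914 × 60/360) = 100.73 · e^0.015233 = 100.73 × 1.015350 = ₹102.2762
Market ₹99.52 < fair ₹102.2762: forward underpriced → reverse cash-and-carry (short spot, go long the forward).
At maturity, profit = |F_mkt − F*| = |99.52 − 102.2762| = ₹2.76 per share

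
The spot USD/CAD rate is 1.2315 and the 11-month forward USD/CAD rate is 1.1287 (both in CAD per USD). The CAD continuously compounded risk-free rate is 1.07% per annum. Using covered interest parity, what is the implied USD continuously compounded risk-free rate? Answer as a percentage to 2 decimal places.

10.58%

F = S·e^((r_CAD − r_USD)T) ⇒ r_USD = r_CAD − ln(F/S)/T
ln(1.1287/1.2315) = -0.087166; /(11/12) = -0.095090
r_USD = 0.0107 + 0.095090 = 0.105790
r_USD = 10.58%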